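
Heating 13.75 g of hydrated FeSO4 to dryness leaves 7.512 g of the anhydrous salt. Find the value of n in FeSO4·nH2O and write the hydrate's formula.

Mass of water lost = 13.75 − 7.512 = 6.238 g → 6.238 / 18.02 = 0.3462 mol H2O
Molar mass of FeSO4 = 151.92 g/mol → mol FeSO4 = 7.512 / 151.92 = 0.04945
n = 0.3462 / 0.04945 = 7.00 ≈ 7 → FeSO4·7H2O

FeSO4·7H2O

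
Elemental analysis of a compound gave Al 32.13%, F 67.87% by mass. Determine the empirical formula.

Assume 100 g: 32.13 g Al, 67.87 g F.
Al: 32.13 g ÷ 26.98 g/mol = 1.191 mol
F: 67.87 g ÷ 19.00 g/mol = 3.572 mol
Divide by the smallest (1.191 mol Al): Al 1.000, F 3.000
→ AlF3

AlF3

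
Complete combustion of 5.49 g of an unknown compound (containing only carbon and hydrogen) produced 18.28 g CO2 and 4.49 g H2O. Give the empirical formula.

C5H6

mol C = 18.28 / 44.01 = 0.4154; mass C = 0.4154 × 12.01 = 4.988 g
mol H = 2 × (4.49 / 18.02) = 0.4983; mass H = 0.4983 × 1.008 = 0.5023 g
Ratios (÷ 0.4154): C 1.000, H 1.200
Multiply by 5: C 5.00, H 6.00 → C5H6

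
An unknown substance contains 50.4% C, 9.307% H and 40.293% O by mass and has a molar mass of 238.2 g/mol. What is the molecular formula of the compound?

C10H22O6

Assume 100 g: 50.4 g C, 9.307 g H, 40.293 g O.
C: 50.4 g ÷ 12.01 g/mol = 4.197 mol
H: 9.307 g ÷ 1.008 g/mol = 9.233 mol
O: 40.293 g ÷ 16.00 g/mol = 2.518 mol
Smallest is O at 2.518 mol; normalising gives C 1.666, H 3.666, O 1.000
Multiply by 3: C 5.00, H 11.00, O 3.00 → C5H11O3
Empirical-formula mass = 119.14 g/mol
n = 238.2 / 119.14 = 2.00 ≈ 2
Molecular formula = (C5H11O3)×2 = C10H22O6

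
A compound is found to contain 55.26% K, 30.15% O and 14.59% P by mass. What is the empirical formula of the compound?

Assume 100 g: 55.26 g K, 30.15 g O, 14.59 g P.
K: 55.26 g ÷ 39.10 g/mol = 1.413 mol
O: 30.15 g ÷ 16.00 g/mol = 1.884 mol
P: 14.59 g ÷ 30.97 g/mol = 0.4711 mol
Smallest is P at 0.4711 mol; normalising gives K 3.000, O 4.000, P 1.000
≈ 3:4:1 → K3O4P

K3O4P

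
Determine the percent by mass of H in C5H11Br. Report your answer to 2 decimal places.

7.34%

Molar mass = 5(12.01) + 11(1.008) + 1(79.90) = 151.038 g/mol
Mass of H per mole = 11 × 1.008 = 11.088 g
% H = 11.088 / 151.038 × 100 = 7.34%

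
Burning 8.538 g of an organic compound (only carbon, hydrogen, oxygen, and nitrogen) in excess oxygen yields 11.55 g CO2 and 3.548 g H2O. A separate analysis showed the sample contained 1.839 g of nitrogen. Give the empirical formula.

C4H6N2O3

mol C = 11.55 / 44.01 = 0.2624; mass C = 0.2624 × 12.01 = 3.152 g
mol H = 2 × (3.548 / 18.02) = 0.3938; mass H = 0.3938 × 1.008 = 0.3969 g
mol N = 1.839 / 14.01 = 0.1313
mass O = 8.538 − (5.388) = 3.150 g → mol O = 0.1969
Divide by the smallest (0.1313 mol N): C 1.999, H 3.000, N 1.000, O 1.500
×2: C 4.00, H 6.00, N 2.00, O 3.00 → C4H6N2O3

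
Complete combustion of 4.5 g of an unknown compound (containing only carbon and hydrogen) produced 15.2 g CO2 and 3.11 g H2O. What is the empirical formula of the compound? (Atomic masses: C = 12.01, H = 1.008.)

CH

mol C = 15.2 / 44.01 = 0.3454; mass C = 0.3454 × 12.01 = 4.148 g
mol H = 2 × (3.11 / 18.02) = 0.3452; mass H = 0.3452 × 1.008 = 0.3479 g
Divide by the smallest (0.3452 mol H): C 1.001, H 1.000
→ CH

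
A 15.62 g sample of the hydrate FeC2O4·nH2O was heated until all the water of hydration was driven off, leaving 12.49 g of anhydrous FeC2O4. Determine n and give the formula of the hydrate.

FeC2O4·2H2O

Mass of water lost = 15.62 − 12.49 = 3.13 g → 3.13 / 18.02 = 0.1737 mol H2O
Molar mass of FeC2O4 = 143.87 g/mol → mol FeC2O4 = 12.49 / 143.87 = 0.08681
n = 0.1737 / 0.08681 = 2.00 ≈ 2 → FeC2O4·2H2O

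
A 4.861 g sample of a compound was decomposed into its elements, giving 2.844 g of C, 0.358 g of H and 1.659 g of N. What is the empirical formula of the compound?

C: 2.844 g ÷ 12.01 g/mol = 0.2368 mol
H: 0.358 g ÷ 1.008 g/mol = 0.3552 mol
N: 1.659 g ÷ 14.01 g/mol = 0.1184 mol
Divide by the smallest (0.1184 mol N): C 2.000, H 2.999, N 1.000
→ C2H3N

C2H3N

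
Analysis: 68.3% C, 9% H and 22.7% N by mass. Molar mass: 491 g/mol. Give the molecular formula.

Assume 100 g: 68.3 g C, 9 g H, 22.7 g N.
Moles — C: 68.3 / 12.01 = 5.687 mol; H: 9 / 1.008 = 8.929 mol; N: 22.7 / 14.01 = 1.62 mol
Divide by the smallest (1.62 mol N): C 3.510, H 5.511, N 1.000
×2: C 7.02, H 11.02, N 2.00 → C7H11N2
Empirical-formula mass = 123.18 g/mol
n = 491 / 123.18 = 3.99 ≈ 4
Molecular formula = (C7H11N2)×4 = C28H44N8

C28H44N8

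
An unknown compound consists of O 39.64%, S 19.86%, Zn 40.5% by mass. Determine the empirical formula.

Assume 100 g: 39.64 g O, 19.86 g S, 40.5 g Zn.
Moles — O: 39.64 / 16.00 = 2.478 mol; S: 19.86 / 32.07 = 0.6193 mol; Zn: 40.5 / 65.38 = 0.6195 mol
Divide by the smallest (0.6193 mol S): O 4.001, S 1.000, Zn 1.000
→ O4SZn

O4SZn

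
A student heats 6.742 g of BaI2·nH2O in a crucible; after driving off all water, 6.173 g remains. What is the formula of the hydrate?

BaI2·2H2O

Mass of water lost = 6.742 − 6.173 = 0.569 g → 0.569 / 18.02 = 0.03158 mol H2O
Molar mass of BaI2 = 391.13 g/mol → mol BaI2 = 6.173 / 391.13 = 0.01578
n = 0.03158 / 0.01578 = 2.00 ≈ 2 → BaI2·2H2O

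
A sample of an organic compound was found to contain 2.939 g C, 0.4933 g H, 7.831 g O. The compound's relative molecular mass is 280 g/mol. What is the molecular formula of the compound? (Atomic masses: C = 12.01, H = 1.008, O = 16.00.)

C6H12O12

n(C) = 2.939/12.01 = 0.2447, n(H) = 0.4933/1.008 = 0.4894, n(O) = 7.831/16.00 = 0.4894
Divide by the smallest (0.2447 mol C): C 1.000, H 2.000, O 2.000
→ CH2O2
Empirical-formula mass = 46.03 g/mol
n = 280 / 46.03 = 6.08 ≈ 6
Molecular formula = (CH2O2)×6 = C6H12O12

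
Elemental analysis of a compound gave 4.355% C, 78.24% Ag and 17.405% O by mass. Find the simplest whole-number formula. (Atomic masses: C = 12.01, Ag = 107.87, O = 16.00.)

CAg2O3

Assume 100 g: 4.355 g C, 78.24 g Ag, 17.405 g O.
C: 4.355 g ÷ 12.01 g/mol = 0.3626 mol
Ag: 78.24 g ÷ 107.87 g/mol = 0.7253 mol
O: 17.405 g ÷ 16.00 g/mol = 1.088 mol
Ratios (÷ 0.3626): C 1.000, Ag 2.000, O 3.000
→ CAg2O3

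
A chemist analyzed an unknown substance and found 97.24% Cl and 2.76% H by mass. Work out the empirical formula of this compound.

ClH

Assume 100 g: 97.24 g Cl, 2.76 g H.
Moles — Cl: 97.24 / 35.45 = 2.743 mol; H: 2.76 / 1.008 = 2.738 mol
Smallest is H at 2.738 mol; normalising gives Cl 1.002, H 1.000
→ ClH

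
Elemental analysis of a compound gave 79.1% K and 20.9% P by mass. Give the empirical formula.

K3P

Assume 100 g: 79.1 g K, 20.9 g P.
Moles — K: 79.1 / 39.10 = 2.023 mol; P: 20.9 / 30.97 = 0.6748 mol
Smallest is P at 0.6748 mol; normalising gives K 2.998, P 1.000
→ K3P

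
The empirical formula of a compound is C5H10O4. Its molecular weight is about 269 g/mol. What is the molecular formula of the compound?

C10H20O8

Empirical-formula mass = 134.13 g/mol
n = 269 / 134.13 = 2.01 ≈ 2
Molecular formula = (C5H10O4)2 = C10H20O8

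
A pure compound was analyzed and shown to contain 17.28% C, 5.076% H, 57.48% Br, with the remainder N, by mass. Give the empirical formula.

C2H7BrN2

Assume 100 g: 17.28 g C, 5.076 g H, 57.48 g Br, 20.164 g N.
Moles — C: 17.28 / 12.01 = 1.439 mol; H: 5.076 / 1.008 = 5.036 mol; Br: 57.48 / 79.90 = 0.7194 mol; N: 20.164 / 14.01 = 1.439 mol
Divide by the smallest (0.7194 mol Br): C 2.000, H 7.000, Br 1.000, N 2.001
Ratio ≈ 2:7:1:2, so the empirical formula is C2H7BrN2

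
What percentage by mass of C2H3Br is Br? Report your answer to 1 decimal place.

74.7%

Molar mass = 2(12.01) + 3(1.008) + 1(79.90) = 106.944 g/mol
Mass of Br per mole = 1 × 79.90 = 79.900 g
% Br = 79.900 / 106.944 × 100 = 74.7%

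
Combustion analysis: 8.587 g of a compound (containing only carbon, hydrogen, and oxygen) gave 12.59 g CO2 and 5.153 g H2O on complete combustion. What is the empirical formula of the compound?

mol C = 12.59 / 44.01 = 0.2861; mass C = 0.2861 × 12.01 = 3.436 g
mol H = 2 × (5.153 / 18.02) = 0.5719; mass H = 0.5719 × 1.008 = 0.5765 g
mass O = 8.587 − (4.012) = 4.575 g → mol O = 0.2859
Ratios (÷ 0.2859): C 1.001, H 2.000, O 1.000
≈ 1:2:1 → CH2O

CH2O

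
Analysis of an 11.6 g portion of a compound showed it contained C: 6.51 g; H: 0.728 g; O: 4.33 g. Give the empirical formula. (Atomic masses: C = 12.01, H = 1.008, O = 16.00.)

C6H8O3

Moles — C: 6.51 / 12.01 = 0.542 mol; H: 0.728 / 1.008 = 0.7222 mol; O: 4.33 / 16.00 = 0.2706 mol
Smallest is O at 0.2706 mol; normalising gives C 2.003, H 2.669, O 1.000
×3: C 6.01, H 8.01, O 3.00 → C6H8O3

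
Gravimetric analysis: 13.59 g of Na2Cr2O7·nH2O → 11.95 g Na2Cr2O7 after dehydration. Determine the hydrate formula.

Mass of water lost = 13.59 − 11.95 = 1.64 g → 1.64 / 18.02 = 0.09101 mol H2O
Molar mass of Na2Cr2O7 = 261.98 g/mol → mol Na2Cr2O7 = 11.95 / 261.98 = 0.04561
n = 0.09101 / 0.04561 = 2.00 ≈ 2 → Na2Cr2O7·2H2O

Na2Cr2O7·2H2O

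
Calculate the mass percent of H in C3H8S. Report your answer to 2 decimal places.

Molar mass = 3(12.01) + 8(1.008) + 1(32.07) = 76.164 g/mol
Mass of H per mole = 8 × 1.008 = 8.064 g
% H = 8.064 / 76.164 × 100 = 10.59%

10.59%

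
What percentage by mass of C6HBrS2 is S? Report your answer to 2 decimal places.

29.54%

Molar mass = 6(12.01) + 1(1.008) + 1(79.90) + 2(32.07) = 217.108 g/mol
Mass of S per mole = 2 × 32.07 = 64.140 g
% S = 64.140 / 217.108 × 100 = 29.54%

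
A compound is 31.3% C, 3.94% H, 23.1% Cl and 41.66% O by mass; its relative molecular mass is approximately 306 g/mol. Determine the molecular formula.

Assume 100 g: 31.3 g C, 3.94 g H, 23.1 g Cl, 41.66 g O.
C: 31.3 g ÷ 12.01 g/mol = 2.606 mol
H: 3.94 g ÷ 1.008 g/mol = 3.909 mol
Cl: 23.1 g ÷ 35.45 g/mol = 0.6516 mol
O: 41.66 g ÷ 16.00 g/mol = 2.604 mol
Smallest is Cl at 0.6516 mol; normalising gives C 3.999, H 5.998, Cl 1.000, O 3.996
≈ 4:6:1:4 → C4H6ClO4
Empirical-formula mass = 153.54 g/mol
n = 306 / 153.54 = 1.99 ≈ 2
Molecular formula = (C4H6ClO4)×2 = C8H12Cl2O8

C8H12Cl2O8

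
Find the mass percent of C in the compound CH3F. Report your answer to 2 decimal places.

Molar mass = 1(12.01) + 3(1.008) + 1(19.00) = 34.034 g/mol
Mass of C per mole = 1 × 12.01 = 12.010 g
% C = 12.010 / 34.034 × 100 = 35.29%

35.29%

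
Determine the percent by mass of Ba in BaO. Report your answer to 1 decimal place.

Molar mass = 1(137.33) + 1(16.00) = 153.330 g/mol
Mass of Ba per mole = 1 × 137.33 = 137.330 g
% Ba = 137.330 / 153.330 × 100 = 89.6%

89.6%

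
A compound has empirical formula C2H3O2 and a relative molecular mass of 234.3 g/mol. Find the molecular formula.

Empirical-formula mass = 59.04 g/mol
n = 234.3 / 59.04 = 3.97 ≈ 4
Molecular formula = (C2H3O2)4 = C8H12O8

C8H12O8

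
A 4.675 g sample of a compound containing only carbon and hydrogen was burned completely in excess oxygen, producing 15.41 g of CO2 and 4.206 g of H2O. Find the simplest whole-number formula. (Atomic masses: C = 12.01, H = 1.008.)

mol C = 15.41 / 44.01 = 0.3501; mass C = 0.3501 × 12.01 = 4.205 g
mol H = 2 × (4.206 / 18.02) = 0.4668; mass H = 0.4668 × 1.008 = 0.4705 g
Ratios (÷ 0.3501): C 1.000, H 1.333
Scaling by 3: C 3.00, H 4.00 → C3H4

C3H4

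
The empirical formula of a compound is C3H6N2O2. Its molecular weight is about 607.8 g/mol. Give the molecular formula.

Empirical-formula mass = 102.10 g/mol
n = 607.8 / 102.10 = 5.95 ≈ 6
Molecular formula = (C3H6N2O2)6 = C18H36N12O12

C18H36N12O12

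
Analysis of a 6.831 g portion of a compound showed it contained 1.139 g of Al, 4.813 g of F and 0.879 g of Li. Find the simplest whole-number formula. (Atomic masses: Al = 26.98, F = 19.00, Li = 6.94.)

AlF6Li3

n(Al) = 1.139/26.98 = 0.04222, n(F) = 4.813/19.00 = 0.2533, n(Li) = 0.879/6.94 = 0.1267
Divide by the smallest (0.04222 mol Al): Al 1.000, F 6.000, Li 3.000
Ratio ≈ 1:6:3, so the empirical formula is AlF6Li3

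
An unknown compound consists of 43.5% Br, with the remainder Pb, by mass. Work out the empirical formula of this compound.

Br2Pb

Assume 100 g: 43.5 g Br, 56.5 g Pb.
Br: 43.5 g ÷ 79.90 g/mol = 0.5444 mol
Pb: 56.5 g ÷ 207.2 g/mol = 0.2727 mol
Smallest is Pb at 0.2727 mol; normalising gives Br 1.997, Pb 1.000
→ Br2Pb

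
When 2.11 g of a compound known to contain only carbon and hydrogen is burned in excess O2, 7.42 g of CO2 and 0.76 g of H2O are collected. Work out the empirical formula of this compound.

mol C = 7.42 / 44.01 = 0.1686; mass C = 0.1686 × 12.01 = 2.025 g
mol H = 2 × (0.76 / 18.02) = 0.08435; mass H = 0.08435 × 1.008 = 0.08503 g
Ratios (÷ 0.08435): C 1.999, H 1.000
Ratio ≈ 2:1, so the empirical formula is C2H

C2H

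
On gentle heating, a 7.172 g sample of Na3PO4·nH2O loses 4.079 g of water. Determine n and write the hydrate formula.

Mass of anhydrous Na3PO4 = 7.172 − 4.079 = 3.093 g
mol H2O = 4.079 / 18.02 = 0.2264
Molar mass of Na3PO4 = 163.94 g/mol → mol Na3PO4 = 3.093 / 163.94 = 0.01887
n = 0.2264 / 0.01887 = 12.00 ≈ 12 → Na3PO4·12H2O

Na3PO4·12H2O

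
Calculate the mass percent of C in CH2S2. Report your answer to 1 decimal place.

Molar mass = 1(12.01) + 2(1.008) + 2(32.07) = 78.166 g/mol
Mass of C per mole = 1 × 12.01 = 12.010 g
% C = 12.010 / 78.166 × 100 = 15.4%

15.4%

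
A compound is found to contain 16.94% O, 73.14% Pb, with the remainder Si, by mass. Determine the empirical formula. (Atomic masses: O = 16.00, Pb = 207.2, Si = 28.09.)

Assume 100 g: 16.94 g O, 73.14 g Pb, 9.92 g Si.
O: 16.94 g ÷ 16.00 g/mol = 1.059 mol
Pb: 73.14 g ÷ 207.2 g/mol = 0.353 mol
Si: 9.92 g ÷ 28.09 g/mol = 0.3532 mol
Smallest is Pb at 0.353 mol; normalising gives O 2.999, Pb 1.000, Si 1.000
≈ 3:1:1 → O3PbSi

O3PbSi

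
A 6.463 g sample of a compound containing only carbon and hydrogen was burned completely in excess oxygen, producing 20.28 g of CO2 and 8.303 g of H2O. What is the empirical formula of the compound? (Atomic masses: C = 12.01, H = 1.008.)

mol C = 20.28 / 44.01 = 0.4608; mass C = 0.4608 × 12.01 = 5.534 g
mol H = 2 × (8.303 / 18.02) = 0.9215; mass H = 0.9215 × 1.008 = 0.9289 g
Divide by the smallest (0.4608 mol C): C 1.000, H 2.000
≈ 1:2 → CH2

CH2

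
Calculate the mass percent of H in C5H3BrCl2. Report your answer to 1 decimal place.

Molar mass = 5(12.01) + 3(1.008) + 1(79.90) + 2(35.45) = 213.874 g/mol
Mass of H per mole = 3 × 1.008 = 3.024 g
% H = 3.024 / 213.874 × 100 = 1.4%

1.4%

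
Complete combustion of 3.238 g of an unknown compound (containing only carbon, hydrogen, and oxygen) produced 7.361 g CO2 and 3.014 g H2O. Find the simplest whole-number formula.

C3H6O

mol C = 7.361 / 44.01 = 0.1673; mass C = 0.1673 × 12.01 = 2.009 g
mol H = 2 × (3.014 / 18.02) = 0.3345; mass H = 0.3345 × 1.008 = 0.3372 g
mass O = 3.238 − (2.346) = 0.8920 g → mol O = 0.05575
Ratios (÷ 0.05575): C 3.000, H 6.000, O 1.000
Ratio ≈ 3:6:1, so the empirical formula is C3H6O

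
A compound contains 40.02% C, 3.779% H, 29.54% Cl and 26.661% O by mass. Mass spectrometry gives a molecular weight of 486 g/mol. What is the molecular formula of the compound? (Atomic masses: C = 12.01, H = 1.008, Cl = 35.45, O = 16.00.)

C16H18Cl4O8

Assume 100 g: 40.02 g C, 3.779 g H, 29.54 g Cl, 26.661 g O.
C: 40.02 g ÷ 12.01 g/mol = 3.332 mol
H: 3.779 g ÷ 1.008 g/mol = 3.749 mol
Cl: 29.54 g ÷ 35.45 g/mol = 0.8333 mol
O: 26.661 g ÷ 16.00 g/mol = 1.666 mol
Ratios (÷ 0.8333): C 3.999, H 4.499, Cl 1.000, O 2.000
Multiply by 2: C 8.00, H 9.00, Cl 2.00, O 4.00 → C8H9Cl2O4
Empirical-formula mass = 240.05 g/mol
n = 486 / 240.05 = 2.02 ≈ 2
Molecular formula = (C8H9Cl2O4)×2 = C16H18Cl4O8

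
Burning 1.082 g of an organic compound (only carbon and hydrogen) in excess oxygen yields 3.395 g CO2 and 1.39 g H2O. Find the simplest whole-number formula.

mol C = 3.395 / 44.01 = 0.07714; mass C = 0.07714 × 12.01 = 0.9265 g
mol H = 2 × (1.39 / 18.02) = 0.1543; mass H = 0.1543 × 1.008 = 0.1555 g
Smallest is C at 0.07714 mol; normalising gives C 1.000, H 2.000
→ CH2

CH2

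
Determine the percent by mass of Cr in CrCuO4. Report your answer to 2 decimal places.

Molar mass = 1(52.00) + 1(63.55) + 4(16.00) = 179.550 g/mol
Mass of Cr per mole = 1 × 52.00 = 52.000 g
% Cr = 52.000 / 179.550 × 100 = 28.96%

28.96%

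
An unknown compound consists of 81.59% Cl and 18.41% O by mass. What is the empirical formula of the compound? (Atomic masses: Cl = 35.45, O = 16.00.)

Assume 100 g: 81.59 g Cl, 18.41 g O.
n(Cl) = 81.59/35.45 = 2.302, n(O) = 18.41/16.00 = 1.151
Divide by the smallest (1.151 mol O): Cl 2.000, O 1.000
≈ 2:1 → Cl2O

Cl2O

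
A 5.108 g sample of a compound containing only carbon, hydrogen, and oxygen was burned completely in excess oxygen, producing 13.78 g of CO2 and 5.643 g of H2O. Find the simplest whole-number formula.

C7H14O

mol C = 13.78 / 44.01 = 0.3131; mass C = 0.3131 × 12.01 = 3.760 g
mol H = 2 × (5.643 / 18.02) = 0.6263; mass H = 0.6263 × 1.008 = 0.6313 g
mass O = 5.108 − (4.392) = 0.7162 g → mol O = 0.04476
Ratios (÷ 0.04476): C 6.995, H 13.991, O 1.000
→ C7H14O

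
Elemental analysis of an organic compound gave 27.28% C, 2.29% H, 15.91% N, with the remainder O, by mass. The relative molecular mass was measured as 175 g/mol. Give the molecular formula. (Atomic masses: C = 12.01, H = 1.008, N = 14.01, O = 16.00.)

C4H4N2O6

Assume 100 g: 27.28 g C, 2.29 g H, 15.91 g N, 54.52 g O.
C: 27.28 g ÷ 12.01 g/mol = 2.271 mol
H: 2.29 g ÷ 1.008 g/mol = 2.272 mol
N: 15.91 g ÷ 14.01 g/mol = 1.136 mol
O: 54.52 g ÷ 16.00 g/mol = 3.408 mol
Divide by the smallest (1.136 mol N): C 2.000, H 2.001, N 1.000, O 3.001
Ratio ≈ 2:2:1:3, so the empirical formula is C2H2NO3
Empirical-formula mass = 88.05 g/mol
n = 175 / 88.05 = 1.99 ≈ 2
Molecular formula = (C2H2NO3)×2 = C4H4N2O6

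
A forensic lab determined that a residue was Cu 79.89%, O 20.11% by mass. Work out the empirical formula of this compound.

CuO

Assume 100 g: 79.89 g Cu, 20.11 g O.
Cu: 79.89 g ÷ 63.55 g/mol = 1.257 mol
O: 20.11 g ÷ 16.00 g/mol = 1.257 mol
Smallest is O at 1.257 mol; normalising gives Cu 1.000, O 1.000
≈ 1:1 → CuO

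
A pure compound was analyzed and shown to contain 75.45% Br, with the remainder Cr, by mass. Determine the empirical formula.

Assume 100 g: 75.45 g Br, 24.55 g Cr.
n(Br) = 75.45/79.90 = 0.9443, n(Cr) = 24.55/52.00 = 0.4721
Ratios (÷ 0.4721): Br 2.000, Cr 1.000
≈ 2:1 → Br2Cr

Br2Cr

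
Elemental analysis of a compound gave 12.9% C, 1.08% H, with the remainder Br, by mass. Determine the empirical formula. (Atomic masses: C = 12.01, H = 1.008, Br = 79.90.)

Assume 100 g: 12.9 g C, 1.08 g H, 86.02 g Br.
Moles — C: 12.9 / 12.01 = 1.074 mol; H: 1.08 / 1.008 = 1.071 mol; Br: 86.02 / 79.90 = 1.077 mol
Ratios (÷ 1.071): C 1.002, H 1.000, Br 1.005
≈ 1:1:1 → CHBr

CHBr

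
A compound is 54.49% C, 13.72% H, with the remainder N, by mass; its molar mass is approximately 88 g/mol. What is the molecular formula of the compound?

Assume 100 g: 54.49 g C, 13.72 g H, 31.79 g N.
C: 54.49 g ÷ 12.01 g/mol = 4.537 mol
H: 13.72 g ÷ 1.008 g/mol = 13.61 mol
N: 31.79 g ÷ 14.01 g/mol = 2.269 mol
Smallest is N at 2.269 mol; normalising gives C 1.999, H 5.998, N 1.000
Ratio ≈ 2:6:1, so the empirical formula is C2H6N
Empirical-formula mass = 44.08 g/mol
n = 88 / 44.08 = 2.00 ≈ 2
Molecular formula = (C2H6N)×2 = C4H12N2

C4H12N2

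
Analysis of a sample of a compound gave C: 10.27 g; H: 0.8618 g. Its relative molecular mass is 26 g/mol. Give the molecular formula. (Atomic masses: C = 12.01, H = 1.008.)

n(C) = 10.27/12.01 = 0.8551, n(H) = 0.8618/1.008 = 0.855
Smallest is H at 0.855 mol; normalising gives C 1.000, H 1.000
→ CH
Empirical-formula mass = 13.02 g/mol
n = 26 / 13.02 = 2.00 ≈ 2
Molecular formula = (CH)×2 = C2H2

C2H2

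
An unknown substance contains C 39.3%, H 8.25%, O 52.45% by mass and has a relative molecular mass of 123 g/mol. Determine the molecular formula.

C4H10O4

Assume 100 g: 39.3 g C, 8.25 g H, 52.45 g O.
n(C) = 39.3/12.01 = 3.272, n(H) = 8.25/1.008 = 8.185, n(O) = 52.45/16.00 = 3.278
Divide by the smallest (3.272 mol C): C 1.000, H 2.501, O 1.002
Scaling by 2: C 2.00, H 5.00, O 2.00 → C2H5O2
Empirical-formula mass = 61.06 g/mol
n = 123 / 61.06 = 2.01 ≈ 2
Molecular formula = (C2H5O2)×2 = C4H10O4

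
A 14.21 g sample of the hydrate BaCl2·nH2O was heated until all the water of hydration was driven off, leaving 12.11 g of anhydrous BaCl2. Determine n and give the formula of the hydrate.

BaCl2·2H2O

Mass of water lost = 14.21 − 12.11 = 2.1 g → 2.1 / 18.02 = 0.1165 mol H2O
Molar mass of BaCl2 = 208.23 g/mol → mol BaCl2 = 12.11 / 208.23 = 0.05816
n = 0.1165 / 0.05816 = 2.00 ≈ 2 → BaCl2·2H2O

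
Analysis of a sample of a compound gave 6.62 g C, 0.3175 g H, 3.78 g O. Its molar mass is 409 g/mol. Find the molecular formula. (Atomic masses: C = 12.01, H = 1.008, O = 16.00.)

Moles — C: 6.62 / 12.01 = 0.5512 mol; H: 0.3175 / 1.008 = 0.315 mol; O: 3.78 / 16.00 = 0.2362 mol
Smallest is O at 0.2362 mol; normalising gives C 2.333, H 1.333, O 1.000
Scaling by 3: C 7.00, H 4.00, O 3.00 → C7H4O3
Empirical-formula mass = 136.10 g/mol
n = 409 / 136.10 = 3.01 ≈ 3
Molecular formula = (C7H4O3)×3 = C21H12O9

C21H12O9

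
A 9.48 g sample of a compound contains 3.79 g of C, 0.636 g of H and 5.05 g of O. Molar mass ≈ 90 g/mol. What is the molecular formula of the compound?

C3H6O3

n(C) = 3.79/12.01 = 0.3156, n(H) = 0.636/1.008 = 0.631, n(O) = 5.05/16.00 = 0.3156
Ratios (÷ 0.3156): C 1.000, H 1.999, O 1.000
≈ 1:2:1 → CH2O
Empirical-formula mass = 30.03 g/mol
n = 90 / 30.03 = 3.00 ≈ 3
Molecular formula = (CH2O)×3 = C3H6O3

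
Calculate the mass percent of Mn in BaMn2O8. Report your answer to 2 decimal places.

29.28%

Molar mass = 1(137.33) + 2(54.94) + 8(16.00) = 375.210 g/mol
Mass of Mn per mole = 2 × 54.94 = 109.880 g
% Mn = 109.880 / 375.210 × 100 = 29.28%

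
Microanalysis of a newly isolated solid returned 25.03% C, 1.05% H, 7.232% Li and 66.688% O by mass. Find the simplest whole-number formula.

Assume 100 g: 25.03 g C, 1.05 g H, 7.232 g Li, 66.688 g O.
n(C) = 25.03/12.01 = 2.084, n(H) = 1.05/1.008 = 1.042, n(Li) = 7.232/6.94 = 1.042, n(O) = 66.688/16.00 = 4.168
Divide by the smallest (1.042 mol H): C 2.001, H 1.000, Li 1.000, O 4.001
Ratio ≈ 2:1:1:4, so the empirical formula is C2HLiO4

C2HLiO4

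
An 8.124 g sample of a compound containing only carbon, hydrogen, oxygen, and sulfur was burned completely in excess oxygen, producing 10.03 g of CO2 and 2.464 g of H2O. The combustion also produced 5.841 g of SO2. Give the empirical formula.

C5H6O3S2

mol C = 10.03 / 44.01 = 0.2279; mass C = 0.2279 × 12.01 = 2.737 g
mol H = 2 × (2.464 / 18.02) = 0.2735; mass H = 0.2735 × 1.008 = 0.2757 g
mol S = 5.841 / 64.07 = 0.09117; mass S = 2.924 g
mass O = 8.124 − (5.936) = 2.188 g → mol O = 0.1367
Divide by the smallest (0.09117 mol S): C 2.500, H 3.000, O 1.500, S 1.000
Scaling by 2: C 5.00, H 6.00, O 3.00, S 2.00 → C5H6O3S2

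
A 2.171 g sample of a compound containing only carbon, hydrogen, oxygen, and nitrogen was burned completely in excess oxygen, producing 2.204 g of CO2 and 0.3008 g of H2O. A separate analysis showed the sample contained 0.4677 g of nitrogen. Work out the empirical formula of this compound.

mol C = 2.204 / 44.01 = 0.05008; mass C = 0.05008 × 12.01 = 0.6015 g
mol H = 2 × (0.3008 / 18.02) = 0.03339; mass H = 0.03339 × 1.008 = 0.03365 g
mol N = 0.4677 / 14.01 = 0.03338
mass O = 2.171 − (1.103) = 1.068 g → mol O = 0.06676
Ratios (÷ 0.03338): C 1.500, H 1.000, N 1.000, O 2.000
Scaling by 2: C 3.00, H 2.00, N 2.00, O 4.00 → C3H2N2O4

C3H2N2O4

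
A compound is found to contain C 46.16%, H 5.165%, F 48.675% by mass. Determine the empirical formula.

Assume 100 g: 46.16 g C, 5.165 g H, 48.675 g F.
C: 46.16 g ÷ 12.01 g/mol = 3.843 mol
H: 5.165 g ÷ 1.008 g/mol = 5.124 mol
F: 48.675 g ÷ 19.00 g/mol = 2.562 mol
Divide by the smallest (2.562 mol F): C 1.500, H 2.000, F 1.000
Scaling by 2: C 3.00, H 4.00, F 2.00 → C3H4F2

C3H4F2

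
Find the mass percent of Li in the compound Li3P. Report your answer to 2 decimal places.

Molar mass = 3(6.94) + 1(30.97) = 51.790 g/mol
Mass of Li per mole = 3 × 6.94 = 20.820 g
% Li = 20.820 / 51.790 × 100 = 40.20%

40.20%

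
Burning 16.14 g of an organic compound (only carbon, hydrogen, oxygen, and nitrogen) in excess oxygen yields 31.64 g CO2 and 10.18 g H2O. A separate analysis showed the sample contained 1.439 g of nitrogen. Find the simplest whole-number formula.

mol C = 31.64 / 44.01 = 0.7189; mass C = 0.7189 × 12.01 = 8.634 g
mol H = 2 × (10.18 / 18.02) = 1.130; mass H = 1.130 × 1.008 = 1.139 g
mol N = 1.439 / 14.01 = 0.1027
mass O = 16.14 − (11.21) = 4.928 g → mol O = 0.3080
Divide by the smallest (0.1027 mol N): C 6.999, H 11.000, N 1.000, O 2.999
≈ 7:11:1:3 → C7H11NO3

C7H11NO3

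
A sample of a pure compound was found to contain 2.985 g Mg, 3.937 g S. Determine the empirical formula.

MgS

n(Mg) = 2.985/24.31 = 0.1228, n(S) = 3.937/32.07 = 0.1228
Divide by the smallest (0.1228 mol S): Mg 1.000, S 1.000
→ MgS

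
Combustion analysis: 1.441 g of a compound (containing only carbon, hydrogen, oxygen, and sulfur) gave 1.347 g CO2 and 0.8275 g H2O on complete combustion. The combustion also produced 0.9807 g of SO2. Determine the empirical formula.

C2H6O2S

mol C = 1.347 / 44.01 = 0.03061; mass C = 0.03061 × 12.01 = 0.3676 g
mol H = 2 × (0.8275 / 18.02) = 0.09184; mass H = 0.09184 × 1.008 = 0.09258 g
mol S = 0.9807 / 64.07 = 0.01531; mass S = 0.4909 g
mass O = 1.441 − (0.9510) = 0.4900 g → mol O = 0.03062
Divide by the smallest (0.01531 mol S): C 2.000, H 6.000, O 2.001, S 1.000
→ C2H6O2S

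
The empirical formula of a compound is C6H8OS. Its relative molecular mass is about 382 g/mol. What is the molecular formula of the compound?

Empirical-formula mass = 128.19 g/mol
n = 382 / 128.19 = 2.98 ≈ 3
Molecular formula = (C6H8OS)3 = C18H24O3S3

C18H24O3S3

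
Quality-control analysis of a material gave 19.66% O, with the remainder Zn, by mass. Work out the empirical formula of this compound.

Assume 100 g: 19.66 g O, 80.34 g Zn.
n(O) = 19.66/16.00 = 1.229, n(Zn) = 80.34/65.38 = 1.229
Divide by the smallest (1.229 mol O): O 1.000, Zn 1.000
→ OZn

OZn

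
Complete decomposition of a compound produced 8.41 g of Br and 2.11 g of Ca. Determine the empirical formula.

Br: 8.41 g ÷ 79.90 g/mol = 0.1053 mol
Ca: 2.11 g ÷ 40.08 g/mol = 0.05264 mol
Divide by the smallest (0.05264 mol Ca): Br 1.999, Ca 1.000
→ Br2Ca

Br2Ca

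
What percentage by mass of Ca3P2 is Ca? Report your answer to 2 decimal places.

66.00%

Molar mass = 3(40.08) + 2(30.97) = 182.180 g/mol
Mass of Ca per mole = 3 × 40.08 = 120.240 g
% Ca = 120.240 / 182.180 × 100 = 66.00%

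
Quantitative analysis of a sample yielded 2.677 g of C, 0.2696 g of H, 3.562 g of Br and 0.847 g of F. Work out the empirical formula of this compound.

C: 2.677 g ÷ 12.01 g/mol = 0.2229 mol
H: 0.2696 g ÷ 1.008 g/mol = 0.2675 mol
Br: 3.562 g ÷ 79.90 g/mol = 0.04458 mol
F: 0.847 g ÷ 19.00 g/mol = 0.04458 mol
Smallest is F at 0.04458 mol; normalising gives C 5.000, H 6.000, Br 1.000, F 1.000
≈ 5:6:1:1 → C5H6BrF

C5H6BrF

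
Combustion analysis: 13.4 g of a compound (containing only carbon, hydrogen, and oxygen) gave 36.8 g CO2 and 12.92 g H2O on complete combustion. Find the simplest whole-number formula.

C7H12O

mol C = 36.8 / 44.01 = 0.8362; mass C = 0.8362 × 12.01 = 10.04 g
mol H = 2 × (12.92 / 18.02) = 1.434; mass H = 1.434 × 1.008 = 1.445 g
mass O = 13.4 − (11.49) = 1.912 g → mol O = 0.1195
Divide by the smallest (0.1195 mol O): C 6.997, H 11.999, O 1.000
Ratio ≈ 7:12:1, so the empirical formula is C7H12O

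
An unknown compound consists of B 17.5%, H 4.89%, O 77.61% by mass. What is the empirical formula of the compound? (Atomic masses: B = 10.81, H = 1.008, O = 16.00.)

Assume 100 g: 17.5 g B, 4.89 g H, 77.61 g O.
B: 17.5 g ÷ 10.81 g/mol = 1.619 mol
H: 4.89 g ÷ 1.008 g/mol = 4.851 mol
O: 77.61 g ÷ 16.00 g/mol = 4.851 mol
Smallest is B at 1.619 mol; normalising gives B 1.000, H 2.997, O 2.996
Ratio ≈ 1:3:3, so the empirical formula is BH3O3

BH3O3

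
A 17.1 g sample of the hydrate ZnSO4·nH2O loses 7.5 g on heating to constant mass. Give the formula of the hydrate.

Mass of anhydrous ZnSO4 = 17.1 − 7.5 = 9.6 g
mol H2O = 7.5 / 18.02 = 0.4162
Molar mass of ZnSO4 = 161.45 g/mol → mol ZnSO4 = 9.6 / 161.45 = 0.05946
n = 0.4162 / 0.05946 = 7.00 ≈ 7 → ZnSO4·7H2O

ZnSO4·7H2O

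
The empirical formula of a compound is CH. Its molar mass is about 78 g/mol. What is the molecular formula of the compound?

Empirical-formula mass = 13.02 g/mol
n = 78 / 13.02 = 5.99 ≈ 6
Molecular formula = (CH)6 = C6H6

C6H6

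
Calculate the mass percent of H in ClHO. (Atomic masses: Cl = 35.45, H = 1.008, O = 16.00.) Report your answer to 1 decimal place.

Molar mass = 1(35.45) + 1(1.008) + 1(16.00) = 52.458 g/mol
Mass of H per mole = 1 × 1.008 = 1.008 g
% H = 1.008 / 52.458 × 100 = 1.9%

1.9%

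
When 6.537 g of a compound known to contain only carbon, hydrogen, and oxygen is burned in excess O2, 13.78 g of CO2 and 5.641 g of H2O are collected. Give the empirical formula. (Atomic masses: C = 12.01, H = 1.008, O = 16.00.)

C7H14O3

mol C = 13.78 / 44.01 = 0.3131; mass C = 0.3131 × 12.01 = 3.760 g
mol H = 2 × (5.641 / 18.02) = 0.6261; mass H = 0.6261 × 1.008 = 0.6311 g
mass O = 6.537 − (4.392) = 2.145 g → mol O = 0.1341
Divide by the smallest (0.1341 mol O): C 2.335, H 4.669, O 1.000
×3: C 7.01, H 14.01, O 3.00 → C7H14O3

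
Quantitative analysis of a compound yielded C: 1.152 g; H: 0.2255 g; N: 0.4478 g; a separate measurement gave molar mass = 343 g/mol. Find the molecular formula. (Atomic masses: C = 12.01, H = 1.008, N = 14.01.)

C18H42N6

n(C) = 1.152/12.01 = 0.09592, n(H) = 0.2255/1.008 = 0.2237, n(N) = 0.4478/14.01 = 0.03196
Smallest is N at 0.03196 mol; normalising gives C 3.001, H 6.999, N 1.000
Ratio ≈ 3:7:1, so the empirical formula is C3H7N
Empirical-formula mass = 57.10 g/mol
n = 343 / 57.10 = 6.01 ≈ 6
Molecular formula = (C3H7N)×6 = C18H42N6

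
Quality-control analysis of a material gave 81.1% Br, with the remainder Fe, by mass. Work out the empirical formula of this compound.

Assume 100 g: 81.1 g Br, 18.9 g Fe.
n(Br) = 81.1/79.90 = 1.015, n(Fe) = 18.9/55.85 = 0.3384
Smallest is Fe at 0.3384 mol; normalising gives Br 2.999, Fe 1.000
Ratio ≈ 3:1, so the empirical formula is Br3Fe

Br3Fe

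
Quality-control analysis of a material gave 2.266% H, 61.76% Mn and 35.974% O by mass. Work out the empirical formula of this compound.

H2MnO2

Assume 100 g: 2.266 g H, 61.76 g Mn, 35.974 g O.
Moles — H: 2.266 / 1.008 = 2.248 mol; Mn: 61.76 / 54.94 = 1.124 mol; O: 35.974 / 16.00 = 2.248 mol
Smallest is Mn at 1.124 mol; normalising gives H 2.000, Mn 1.000, O 2.000
→ H2MnO2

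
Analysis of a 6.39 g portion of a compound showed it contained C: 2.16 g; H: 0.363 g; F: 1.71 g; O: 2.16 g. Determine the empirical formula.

C4H8F2O3

Moles — C: 2.16 / 12.01 = 0.1799 mol; H: 0.363 / 1.008 = 0.3601 mol; F: 1.71 / 19.00 = 0.09 mol; O: 2.16 / 16.00 = 0.135 mol
Smallest is F at 0.09 mol; normalising gives C 1.998, H 4.001, F 1.000, O 1.500
Scaling by 2: C 4.00, H 8.00, F 2.00, O 3.00 → C4H8F2O3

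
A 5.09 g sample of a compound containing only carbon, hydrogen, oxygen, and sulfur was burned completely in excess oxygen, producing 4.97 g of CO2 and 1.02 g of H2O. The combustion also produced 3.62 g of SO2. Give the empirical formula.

C2H2O2S

mol C = 4.97 / 44.01 = 0.1129; mass C = 0.1129 × 12.01 = 1.356 g
mol H = 2 × (1.02 / 18.02) = 0.1132; mass H = 0.1132 × 1.008 = 0.1141 g
mol S = 3.62 / 64.07 = 0.05650; mass S = 1.812 g
mass O = 5.09 − (3.282) = 1.808 g → mol O = 0.1130
Smallest is S at 0.0565 mol; normalising gives C 1.999, H 2.004, O 2.000, S 1.000
≈ 2:2:2:1 → C2H2O2S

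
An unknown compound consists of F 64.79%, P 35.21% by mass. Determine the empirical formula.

Assume 100 g: 64.79 g F, 35.21 g P.
Moles — F: 64.79 / 19.00 = 3.41 mol; P: 35.21 / 30.97 = 1.137 mol
Smallest is P at 1.137 mol; normalising gives F 2.999, P 1.000
≈ 3:1 → F3P

F3P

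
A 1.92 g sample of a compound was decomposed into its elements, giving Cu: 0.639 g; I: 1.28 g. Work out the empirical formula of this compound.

n(Cu) = 0.639/63.55 = 0.01006, n(I) = 1.28/126.90 = 0.01009
Ratios (÷ 0.01006): Cu 1.000, I 1.003
→ CuI

CuI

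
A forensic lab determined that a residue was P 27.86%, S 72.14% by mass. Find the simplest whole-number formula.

Assume 100 g: 27.86 g P, 72.14 g S.
n(P) = 27.86/30.97 = 0.8996, n(S) = 72.14/32.07 = 2.249
Smallest is P at 0.8996 mol; normalising gives P 1.000, S 2.501
Multiply by 2: P 2.00, S 5.00 → P2S5

P2S5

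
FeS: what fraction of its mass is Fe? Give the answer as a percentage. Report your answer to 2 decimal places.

Molar mass = 1(55.85) + 1(32.07) = 87.920 g/mol
Mass of Fe per mole = 1 × 55.85 = 55.850 g
% Fe = 55.850 / 87.920 × 100 = 63.52%

63.52%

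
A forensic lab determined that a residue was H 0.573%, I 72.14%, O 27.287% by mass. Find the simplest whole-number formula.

Assume 100 g: 0.573 g H, 72.14 g I, 27.287 g O.
Moles — H: 0.573 / 1.008 = 0.5685 mol; I: 72.14 / 126.90 = 0.5685 mol; O: 27.287 / 16.00 = 1.705 mol
Smallest is H at 0.5685 mol; normalising gives H 1.000, I 1.000, O 3.000
≈ 1:1:3 → HIO3

HIO3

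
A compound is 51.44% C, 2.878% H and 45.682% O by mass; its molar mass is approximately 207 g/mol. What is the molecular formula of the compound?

C9H6O6

Assume 100 g: 51.44 g C, 2.878 g H, 45.682 g O.
n(C) = 51.44/12.01 = 4.283, n(H) = 2.878/1.008 = 2.855, n(O) = 45.682/16.00 = 2.855
Smallest is O at 2.855 mol; normalising gives C 1.500, H 1.000, O 1.000
Scaling by 2: C 3.00, H 2.00, O 2.00 → C3H2O2
Empirical-formula mass = 70.05 g/mol
n = 207 / 70.05 = 2.96 ≈ 3
Molecular formula = (C3H2O2)×3 = C9H6O6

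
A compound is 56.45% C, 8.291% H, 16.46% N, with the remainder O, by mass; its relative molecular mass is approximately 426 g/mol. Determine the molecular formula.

Assume 100 g: 56.45 g C, 8.291 g H, 16.46 g N, 18.799 g O.
C: 56.45 g ÷ 12.01 g/mol = 4.7 mol
H: 8.291 g ÷ 1.008 g/mol = 8.225 mol
N: 16.46 g ÷ 14.01 g/mol = 1.175 mol
O: 18.799 g ÷ 16.00 g/mol = 1.175 mol
Ratios (÷ 1.175): C 4.001, H 7.001, N 1.000, O 1.000
≈ 4:7:1:1 → C4H7NO
Empirical-formula mass = 85.11 g/mol
n = 426 / 85.11 = 5.01 ≈ 5
Molecular formula = (C4H7NO)×5 = C20H35N5O5

C20H35N5O5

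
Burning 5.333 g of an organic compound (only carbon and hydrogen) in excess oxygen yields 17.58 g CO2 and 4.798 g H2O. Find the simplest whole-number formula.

C3H4

mol C = 17.58 / 44.01 = 0.3995; mass C = 0.3995 × 12.01 = 4.797 g
mol H = 2 × (4.798 / 18.02) = 0.5325; mass H = 0.5325 × 1.008 = 0.5368 g
Ratios (÷ 0.3995): C 1.000, H 1.333
Scaling by 3: C 3.00, H 4.00 → C3H4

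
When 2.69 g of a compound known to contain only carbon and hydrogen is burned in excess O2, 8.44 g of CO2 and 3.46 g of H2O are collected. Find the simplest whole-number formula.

mol C = 8.44 / 44.01 = 0.1918; mass C = 0.1918 × 12.01 = 2.303 g
mol H = 2 × (3.46 / 18.02) = 0.3840; mass H = 0.3840 × 1.008 = 0.3871 g
Smallest is C at 0.1918 mol; normalising gives C 1.000, H 2.002
Ratio ≈ 1:2, so the empirical formula is CH2

CH2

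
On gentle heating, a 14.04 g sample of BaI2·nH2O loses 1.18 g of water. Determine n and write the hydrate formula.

Mass of anhydrous BaI2 = 14.04 − 1.18 = 12.86 g
mol H2O = 1.18 / 18.02 = 0.06548
Molar mass of BaI2 = 391.13 g/mol → mol BaI2 = 12.86 / 391.13 = 0.03288
n = 0.06548 / 0.03288 = 1.99 ≈ 2 → BaI2·2H2O

BaI2·2H2O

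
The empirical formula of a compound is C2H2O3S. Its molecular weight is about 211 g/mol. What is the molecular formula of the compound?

Empirical-formula mass = 106.11 g/mol
n = 211 / 106.11 = 1.99 ≈ 2
Molecular formula = (C2H2O3S)2 = C4H4O6S2

C4H4O6S2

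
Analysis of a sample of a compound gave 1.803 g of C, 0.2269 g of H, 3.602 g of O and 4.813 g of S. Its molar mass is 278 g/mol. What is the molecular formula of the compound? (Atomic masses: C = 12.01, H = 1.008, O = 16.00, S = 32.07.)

C4H6O6S4

C: 1.803 g ÷ 12.01 g/mol = 0.1501 mol
H: 0.2269 g ÷ 1.008 g/mol = 0.2251 mol
O: 3.602 g ÷ 16.00 g/mol = 0.2251 mol
S: 4.813 g ÷ 32.07 g/mol = 0.1501 mol
Ratios (÷ 0.1501): C 1.000, H 1.500, O 1.500, S 1.000
Scaling by 2: C 2.00, H 3.00, O 3.00, S 2.00 → C2H3O3S2
Empirical-formula mass = 139.18 g/mol
n = 278 / 139.18 = 2.00 ≈ 2
Molecular formula = (C2H3O3S2)×2 = C4H6O6S4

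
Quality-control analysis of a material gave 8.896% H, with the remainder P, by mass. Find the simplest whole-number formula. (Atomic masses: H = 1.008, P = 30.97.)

H3P

Assume 100 g: 8.896 g H, 91.104 g P.
n(H) = 8.896/1.008 = 8.825, n(P) = 91.104/30.97 = 2.942
Divide by the smallest (2.942 mol P): H 3.000, P 1.000
≈ 3:1 → H3P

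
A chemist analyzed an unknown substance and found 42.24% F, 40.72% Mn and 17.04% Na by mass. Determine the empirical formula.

F3MnNa

Assume 100 g: 42.24 g F, 40.72 g Mn, 17.04 g Na.
n(F) = 42.24/19.00 = 2.223, n(Mn) = 40.72/54.94 = 0.7412, n(Na) = 17.04/22.99 = 0.7412
Ratios (÷ 0.7412): F 3.000, Mn 1.000, Na 1.000
Ratio ≈ 3:1:1, so the empirical formula is F3MnNa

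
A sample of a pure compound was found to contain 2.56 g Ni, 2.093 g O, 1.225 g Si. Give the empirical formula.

n(Ni) = 2.56/58.69 = 0.04362, n(O) = 2.093/16.00 = 0.1308, n(Si) = 1.225/28.09 = 0.04361
Divide by the smallest (0.04361 mol Si): Ni 1.000, O 3.000, Si 1.000
→ NiO3Si

NiO3Si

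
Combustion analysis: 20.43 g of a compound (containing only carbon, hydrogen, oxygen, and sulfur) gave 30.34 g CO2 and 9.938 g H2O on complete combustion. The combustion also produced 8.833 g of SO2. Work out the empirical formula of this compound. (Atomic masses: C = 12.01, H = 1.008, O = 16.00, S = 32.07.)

mol C = 30.34 / 44.01 = 0.6894; mass C = 0.6894 × 12.01 = 8.280 g
mol H = 2 × (9.938 / 18.02) = 1.103; mass H = 1.103 × 1.008 = 1.112 g
mol S = 8.833 / 64.07 = 0.1379; mass S = 4.421 g
mass O = 20.43 − (13.81) = 6.617 g → mol O = 0.4136
Divide by the smallest (0.1379 mol S): C 5.000, H 8.001, O 3.000, S 1.000
Ratio ≈ 5:8:3:1, so the empirical formula is C5H8O3S

C5H8O3S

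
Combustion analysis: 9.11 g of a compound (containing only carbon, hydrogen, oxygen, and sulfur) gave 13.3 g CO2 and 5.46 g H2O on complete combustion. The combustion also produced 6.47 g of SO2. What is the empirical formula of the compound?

C3H6OS

mol C = 13.3 / 44.01 = 0.3022; mass C = 0.3022 × 12.01 = 3.629 g
mol H = 2 × (5.46 / 18.02) = 0.6060; mass H = 0.6060 × 1.008 = 0.6108 g
mol S = 6.47 / 64.07 = 0.1010; mass S = 3.239 g
mass O = 9.11 − (7.479) = 1.631 g → mol O = 0.1019
Smallest is S at 0.101 mol; normalising gives C 2.993, H 6.001, O 1.010, S 1.000
Ratio ≈ 3:6:1:1, so the empirical formula is C3H6OS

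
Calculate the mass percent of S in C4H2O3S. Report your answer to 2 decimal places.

24.65%

Molar mass = 4(12.01) + 2(1.008) + 3(16.00) + 1(32.07) = 130.126 g/mol
Mass of S per mole = 1 × 32.07 = 32.070 g
% S = 32.070 / 130.126 × 100 = 24.65%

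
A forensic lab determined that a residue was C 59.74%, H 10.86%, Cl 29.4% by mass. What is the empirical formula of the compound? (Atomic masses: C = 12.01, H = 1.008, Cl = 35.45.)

C6H13Cl

Assume 100 g: 59.74 g C, 10.86 g H, 29.4 g Cl.
Moles — C: 59.74 / 12.01 = 4.974 mol; H: 10.86 / 1.008 = 10.77 mol; Cl: 29.4 / 35.45 = 0.8293 mol
Divide by the smallest (0.8293 mol Cl): C 5.998, H 12.991, Cl 1.000
≈ 6:13:1 → C6H13Cl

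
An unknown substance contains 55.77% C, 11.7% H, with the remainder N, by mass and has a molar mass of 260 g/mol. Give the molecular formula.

Assume 100 g: 55.77 g C, 11.7 g H, 32.53 g N.
C: 55.77 g ÷ 12.01 g/mol = 4.644 mol
H: 11.7 g ÷ 1.008 g/mol = 11.61 mol
N: 32.53 g ÷ 14.01 g/mol = 2.322 mol
Divide by the smallest (2.322 mol N): C 2.000, H 4.999, N 1.000
→ C2H5N
Empirical-formula mass = 43.07 g/mol
n = 260 / 43.07 = 6.04 ≈ 6
Molecular formula = (C2H5N)×6 = C12H30N6

C12H30N6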